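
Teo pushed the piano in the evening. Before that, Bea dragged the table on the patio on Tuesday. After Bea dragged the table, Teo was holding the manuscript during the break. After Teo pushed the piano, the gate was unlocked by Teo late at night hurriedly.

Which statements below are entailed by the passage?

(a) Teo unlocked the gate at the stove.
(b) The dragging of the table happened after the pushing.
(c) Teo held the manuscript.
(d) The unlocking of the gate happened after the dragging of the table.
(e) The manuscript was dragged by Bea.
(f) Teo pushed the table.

(a) Not entailed — 'at the stove' adds information not in the original event.
(b) Not entailed — the narrative places the dragging before the pushing, not after.
(c) Entailed — 'hold' is an activity; 'was holding' entails that some holding happened, so 'held' holds.
(d) Entailed — the narrative places the dragging before the unlocking.
(e) Not entailed — Bea dragged the table, not the manuscript; the manuscript belongs to the holding event.
(f) Not entailed — Teo pushed the piano, not the table; the table belongs to the dragging event.

(c), (d)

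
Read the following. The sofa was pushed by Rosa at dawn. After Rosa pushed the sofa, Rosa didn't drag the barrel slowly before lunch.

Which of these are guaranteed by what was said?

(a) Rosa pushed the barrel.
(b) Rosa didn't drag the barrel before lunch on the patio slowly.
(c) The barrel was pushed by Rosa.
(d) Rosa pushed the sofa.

(a) Not entailed — Rosa pushed the sofa, not the barrel; the barrel belongs to the dragging event.
(b) Entailed — under negation, adding a further restriction is entailed: if no such dragging event occurred, none occurred on the patio either.
(c) Not entailed — Rosa pushed the sofa, not the barrel; the barrel belongs to the dragging event.
(d) Entailed — the original entails any weakening of itself; this just drops 'at dawn'.

(b), (d)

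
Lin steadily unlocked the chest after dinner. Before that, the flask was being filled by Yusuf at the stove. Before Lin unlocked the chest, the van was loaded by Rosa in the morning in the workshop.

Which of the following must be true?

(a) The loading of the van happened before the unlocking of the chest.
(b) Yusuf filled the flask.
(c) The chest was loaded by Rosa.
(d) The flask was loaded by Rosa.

(a)

(a) Entailed — the narrative places the loading before the unlocking.
(b) Not entailed — 'was filling' is progressive on an accomplishment; it does not entail the completed 'filled'.
(c) Not entailed — Rosa loaded the van, not the chest; the chest belongs to the unlocking event.
(d) Not entailed — Rosa loaded the van, not the flask; the flask belongs to the filling event.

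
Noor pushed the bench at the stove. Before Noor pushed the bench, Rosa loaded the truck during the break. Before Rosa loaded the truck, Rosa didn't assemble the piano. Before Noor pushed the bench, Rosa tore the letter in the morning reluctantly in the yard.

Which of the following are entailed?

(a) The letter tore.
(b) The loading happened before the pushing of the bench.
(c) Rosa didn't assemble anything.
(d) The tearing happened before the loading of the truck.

(a), (b)

(a) Entailed — 'Rosa tore the letter' is causative; it entails the inchoative 'the letter tore'.
(b) Entailed — the narrative places the loading before the pushing.
(c) Not entailed — the original only denies this specific event; Rosa may have assembled something else.
(d) Not entailed — the narrative doesn't order the tearing relative to the loading.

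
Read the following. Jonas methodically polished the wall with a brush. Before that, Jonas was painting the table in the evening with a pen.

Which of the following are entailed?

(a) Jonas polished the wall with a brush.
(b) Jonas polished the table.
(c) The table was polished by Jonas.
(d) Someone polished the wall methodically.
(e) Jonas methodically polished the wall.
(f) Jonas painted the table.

(a), (d), (e)

(a) Entailed — dropping 'methodically' leaves a sub-description the original still satisfies.
(b) Not entailed — Jonas polished the wall, not the table; the table belongs to the painting event.
(c) Not entailed — Jonas polished the wall, not the table; the table belongs to the painting event.
(d) Entailed — every conjunct here is already in the original polishing event.
(e) Entailed — the original entails any weakening of itself; this just drops 'with a brush'.
(f) Not entailed — 'was painting' is progressive on an accomplishment; it does not entail the completed 'painted'.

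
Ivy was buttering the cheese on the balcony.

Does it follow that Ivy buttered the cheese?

'was buttering' is progressive; for an accomplishment like 'butter the cheese', it doesn't entail completion.

no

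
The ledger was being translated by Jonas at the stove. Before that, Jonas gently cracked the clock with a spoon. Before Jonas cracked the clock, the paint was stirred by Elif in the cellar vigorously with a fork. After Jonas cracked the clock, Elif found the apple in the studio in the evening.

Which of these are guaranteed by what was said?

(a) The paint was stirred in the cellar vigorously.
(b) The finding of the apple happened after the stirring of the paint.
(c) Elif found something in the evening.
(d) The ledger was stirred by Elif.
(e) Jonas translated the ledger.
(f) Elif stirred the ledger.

(a) Entailed — this follows by dropping conjuncts from the stirring event's description.
(b) Entailed — the narrative places the stirring before the finding.
(c) Entailed — every conjunct here is already in the original finding event.
(d) Not entailed — Elif stirred the paint, not the ledger; the ledger belongs to the translating event.
(e) Not entailed — 'was translating' is progressive on an accomplishment; it does not entail the completed 'translated'.
(f) Not entailed — Elif stirred the paint, not the ledger; the ledger belongs to the translating event.

(a), (b), (c)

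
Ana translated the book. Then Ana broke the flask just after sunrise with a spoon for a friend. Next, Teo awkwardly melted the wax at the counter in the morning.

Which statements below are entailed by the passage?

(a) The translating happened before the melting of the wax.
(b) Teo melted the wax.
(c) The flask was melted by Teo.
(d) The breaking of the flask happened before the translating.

(a) Entailed — the narrative places the translating before the melting.
(b) Entailed — every conjunct here is already in the original melting event.
(c) Not entailed — Teo melted the wax, not the flask; the flask belongs to the breaking event.
(d) Not entailed — the narrative places the translating before the breaking, not after.

(a), (b)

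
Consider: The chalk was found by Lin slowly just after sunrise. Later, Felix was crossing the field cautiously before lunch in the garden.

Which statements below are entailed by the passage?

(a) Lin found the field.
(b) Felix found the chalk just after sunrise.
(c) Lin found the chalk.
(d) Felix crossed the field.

(c)

(a) Not entailed — Lin found the chalk, not the field; the field belongs to the crossing event.
(b) Not entailed — the passage has Lin finding the chalk, not Felix.
(c) Entailed — this follows by dropping conjuncts from the finding event's description.
(d) Not entailed — 'was crossing' is progressive on an accomplishment; it does not entail the completed 'crossed'.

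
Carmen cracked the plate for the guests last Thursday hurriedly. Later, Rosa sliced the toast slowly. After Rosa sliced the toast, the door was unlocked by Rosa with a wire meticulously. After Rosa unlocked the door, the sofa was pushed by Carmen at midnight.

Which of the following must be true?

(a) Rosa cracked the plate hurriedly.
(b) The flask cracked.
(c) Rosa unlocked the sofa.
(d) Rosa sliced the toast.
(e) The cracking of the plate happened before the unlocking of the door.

(a) Not entailed — the passage has Carmen cracking the plate, not Rosa.
(b) Not entailed — the plate is what cracked, not the flask.
(c) Not entailed — Rosa unlocked the door, not the sofa; the sofa belongs to the pushing event.
(d) Entailed — the original entails any weakening of itself; this just drops 'slowly'.
(e) Entailed — the narrative places the cracking before the unlocking.

(d), (e)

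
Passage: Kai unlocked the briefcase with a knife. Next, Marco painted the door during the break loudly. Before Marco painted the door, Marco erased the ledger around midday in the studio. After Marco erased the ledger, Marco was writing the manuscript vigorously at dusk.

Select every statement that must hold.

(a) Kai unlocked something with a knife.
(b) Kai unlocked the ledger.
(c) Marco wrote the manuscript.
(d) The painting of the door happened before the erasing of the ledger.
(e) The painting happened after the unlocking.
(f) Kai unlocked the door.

(a), (e)

(a) Entailed — this follows by dropping conjuncts from the unlocking event's description.
(b) Not entailed — Kai unlocked the briefcase, not the ledger; the ledger belongs to the erasing event.
(c) Not entailed — 'was writing' is progressive on an accomplishment; it does not entail the completed 'wrote'.
(d) Not entailed — the narrative places the erasing before the painting, not after.
(e) Entailed — the narrative places the unlocking before the painting.
(f) Not entailed — Kai unlocked the briefcase, not the door; the door belongs to the painting event.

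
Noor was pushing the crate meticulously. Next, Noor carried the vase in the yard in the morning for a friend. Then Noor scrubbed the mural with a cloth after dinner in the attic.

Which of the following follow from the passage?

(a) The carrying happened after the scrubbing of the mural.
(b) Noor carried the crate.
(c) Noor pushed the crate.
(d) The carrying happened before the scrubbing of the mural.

(c), (d)

(a) Not entailed — the narrative places the carrying before the scrubbing, not after.
(b) Not entailed — Noor carried the vase, not the crate; the crate belongs to the pushing event.
(c) Entailed — 'push' is an activity; 'was pushing' entails that some pushing happened, so 'pushed' holds.
(d) Entailed — the narrative places the carrying before the scrubbing.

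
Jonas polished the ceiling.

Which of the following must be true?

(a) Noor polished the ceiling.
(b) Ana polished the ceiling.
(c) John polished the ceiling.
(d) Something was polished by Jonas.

(d)

(a) Not entailed — the passage has Jonas polishing the ceiling, not Noor.
(b) Not entailed — the passage has Jonas polishing the ceiling, not Ana.
(c) Not entailed — the passage has Jonas polishing the ceiling, not John.
(d) Entailed — every conjunct here is already in the original polishing event.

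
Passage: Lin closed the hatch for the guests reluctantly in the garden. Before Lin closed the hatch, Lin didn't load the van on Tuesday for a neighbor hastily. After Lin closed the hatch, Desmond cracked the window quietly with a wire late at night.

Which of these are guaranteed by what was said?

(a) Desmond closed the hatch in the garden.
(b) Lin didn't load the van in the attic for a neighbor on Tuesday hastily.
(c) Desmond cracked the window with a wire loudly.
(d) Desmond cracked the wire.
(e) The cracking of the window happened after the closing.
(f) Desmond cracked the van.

(b), (e)

(a) Not entailed — the passage has Lin closing the hatch, not Desmond.
(b) Entailed — under negation, adding a further restriction is entailed: if no such loading event occurred, none occurred in the attic either.
(c) Not entailed — 'loudly' adds a manner not in (and inconsistent with) the original.
(d) Not entailed — the wire is the instrument, not what was cracked.
(e) Entailed — the narrative places the closing before the cracking.
(f) Not entailed — Desmond cracked the window, not the van; the van belongs to the loading event.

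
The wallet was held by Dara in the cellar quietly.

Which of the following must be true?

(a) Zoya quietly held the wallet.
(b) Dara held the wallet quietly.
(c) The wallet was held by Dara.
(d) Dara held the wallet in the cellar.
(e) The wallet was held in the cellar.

(b), (c), (d), (e)

(a) Not entailed — the passage has Dara holding the wallet, not Zoya.
(b) Entailed — the original entails any weakening of itself; this just drops 'in the cellar'.
(c) Entailed — every conjunct here is already in the original holding event.
(d) Entailed — the original entails any weakening of itself; this just drops 'quietly'.
(e) Entailed — this follows by dropping conjuncts from the holding event's description.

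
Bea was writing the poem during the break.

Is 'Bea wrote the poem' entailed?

no

'was writing' is progressive; for an accomplishment like 'write the poem', it doesn't entail completion.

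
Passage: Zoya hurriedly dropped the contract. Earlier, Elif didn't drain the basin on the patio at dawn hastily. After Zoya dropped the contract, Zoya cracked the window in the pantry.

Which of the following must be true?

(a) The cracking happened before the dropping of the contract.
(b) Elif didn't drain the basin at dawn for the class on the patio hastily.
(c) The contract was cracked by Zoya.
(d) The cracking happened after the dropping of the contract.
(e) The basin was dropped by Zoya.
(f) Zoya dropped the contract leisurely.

(b), (d)

(a) Not entailed — the narrative places the dropping before the cracking, not after.
(b) Entailed — under negation, adding a further restriction is entailed: if no such draining event occurred, none occurred for the class either.
(c) Not entailed — Zoya cracked the window, not the contract; the contract belongs to the dropping event.
(d) Entailed — the narrative places the dropping before the cracking.
(e) Not entailed — Zoya dropped the contract, not the basin; the basin belongs to the draining event.
(f) Not entailed — 'leisurely' adds a manner not in (and inconsistent with) the original.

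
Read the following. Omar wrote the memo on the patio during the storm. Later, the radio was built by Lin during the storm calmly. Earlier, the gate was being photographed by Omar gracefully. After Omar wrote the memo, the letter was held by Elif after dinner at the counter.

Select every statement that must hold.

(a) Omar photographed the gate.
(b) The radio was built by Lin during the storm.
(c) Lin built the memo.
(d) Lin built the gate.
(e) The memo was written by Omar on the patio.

(a) Not entailed — 'was photographing' is progressive on an accomplishment; it does not entail the completed 'photographed'.
(b) Entailed — this follows by dropping conjuncts from the building event's description.
(c) Not entailed — Lin built the radio, not the memo; the memo belongs to the writing event.
(d) Not entailed — Lin built the radio, not the gate; the gate belongs to the photographing event.
(e) Entailed — dropping 'during the storm' leaves a sub-description the original still satisfies.

(b), (e)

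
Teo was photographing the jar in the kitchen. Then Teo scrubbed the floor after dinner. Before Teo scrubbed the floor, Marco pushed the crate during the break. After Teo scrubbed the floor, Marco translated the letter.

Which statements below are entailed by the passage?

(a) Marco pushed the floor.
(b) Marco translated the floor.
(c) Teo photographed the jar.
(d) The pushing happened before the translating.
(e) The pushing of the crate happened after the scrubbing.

(d)

(a) Not entailed — Marco pushed the crate, not the floor; the floor belongs to the scrubbing event.
(b) Not entailed — Marco translated the letter, not the floor; the floor belongs to the scrubbing event.
(c) Not entailed — 'was photographing' is progressive on an accomplishment; it does not entail the completed 'photographed'.
(d) Entailed — the narrative places the pushing before the translating.
(e) Not entailed — the narrative places the pushing before the scrubbing, not after.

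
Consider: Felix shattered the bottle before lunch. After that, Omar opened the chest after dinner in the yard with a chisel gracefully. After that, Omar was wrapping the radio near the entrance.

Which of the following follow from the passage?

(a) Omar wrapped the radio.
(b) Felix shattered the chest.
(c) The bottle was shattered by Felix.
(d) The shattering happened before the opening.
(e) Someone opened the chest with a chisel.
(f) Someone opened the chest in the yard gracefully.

(c), (d), (e), (f)

(a) Not entailed — 'was wrapping' is progressive on an accomplishment; it does not entail the completed 'wrapped'.
(b) Not entailed — Felix shattered the bottle, not the chest; the chest belongs to the opening event.
(c) Entailed — the original entails any weakening of itself; this just drops 'before lunch'.
(d) Entailed — the narrative places the shattering before the opening.
(e) Entailed — dropping 'after dinner', 'gracefully', 'in the yard' and generalizing the agent leaves a sub-description the original still satisfies.
(f) Entailed — this follows by dropping conjuncts from the opening event's description.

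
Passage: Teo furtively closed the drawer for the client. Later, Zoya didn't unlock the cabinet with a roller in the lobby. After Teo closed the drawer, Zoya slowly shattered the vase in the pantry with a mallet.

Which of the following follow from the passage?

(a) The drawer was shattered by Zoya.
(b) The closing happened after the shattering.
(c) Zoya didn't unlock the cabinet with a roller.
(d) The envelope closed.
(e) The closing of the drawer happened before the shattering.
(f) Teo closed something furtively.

(e), (f)

(a) Not entailed — Zoya shattered the vase, not the drawer; the drawer belongs to the closing event.
(b) Not entailed — the narrative places the closing before the shattering, not after.
(c) Not entailed — dropping 'in the lobby' under negation is not valid — the original leaves open that Zoya unlocked the cabinet some other way.
(d) Not entailed — the drawer is what closed, not the envelope.
(e) Entailed — the narrative places the closing before the shattering.
(f) Entailed — every conjunct here is already in the original closing event.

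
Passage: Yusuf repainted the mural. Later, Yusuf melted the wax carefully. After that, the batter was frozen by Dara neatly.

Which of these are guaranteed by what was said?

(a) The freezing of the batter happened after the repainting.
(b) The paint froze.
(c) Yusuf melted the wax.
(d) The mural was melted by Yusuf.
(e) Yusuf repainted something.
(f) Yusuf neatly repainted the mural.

(a) Entailed — the narrative places the repainting before the freezing.
(b) Not entailed — the batter is what froze, not the paint.
(c) Entailed — dropping 'carefully' leaves a sub-description the original still satisfies.
(d) Not entailed — Yusuf melted the wax, not the mural; the mural belongs to the repainting event.
(e) Entailed — this follows by dropping conjuncts from the repainting event's description.
(f) Not entailed — 'neatly' adds information not in the original event.

(a), (c), (e)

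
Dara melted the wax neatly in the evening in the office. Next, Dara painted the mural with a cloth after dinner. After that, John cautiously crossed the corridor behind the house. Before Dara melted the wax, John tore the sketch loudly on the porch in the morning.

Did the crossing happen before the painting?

no

The narrative orders the painting before the crossing.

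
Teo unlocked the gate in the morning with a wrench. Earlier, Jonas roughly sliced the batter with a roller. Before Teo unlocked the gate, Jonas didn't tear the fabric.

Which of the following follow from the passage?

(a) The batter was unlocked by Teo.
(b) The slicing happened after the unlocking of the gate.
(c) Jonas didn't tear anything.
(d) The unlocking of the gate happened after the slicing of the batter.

(a) Not entailed — Teo unlocked the gate, not the batter; the batter belongs to the slicing event.
(b) Not entailed — the narrative places the slicing before the unlocking, not after.
(c) Not entailed — the original only denies this specific event; Jonas may have torn something else.
(d) Entailed — the narrative places the slicing before the unlocking.

(d)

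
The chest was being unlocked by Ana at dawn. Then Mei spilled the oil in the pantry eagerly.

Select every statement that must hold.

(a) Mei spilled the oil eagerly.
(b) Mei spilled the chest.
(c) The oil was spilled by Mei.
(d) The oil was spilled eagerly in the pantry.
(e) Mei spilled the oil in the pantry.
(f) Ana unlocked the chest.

(a) Entailed — this follows by dropping conjuncts from the spilling event's description.
(b) Not entailed — Mei spilled the oil, not the chest; the chest belongs to the unlocking event.
(c) Entailed — the original entails any weakening of itself; this just drops 'eagerly', 'in the pantry'.
(d) Entailed — the original entails any weakening of itself; this just generalizes the agent.
(e) Entailed — the original entails any weakening of itself; this just drops 'eagerly'.
(f) Not entailed — 'was unlocking' is progressive on an accomplishment; it does not entail the completed 'unlocked'.

(a), (c), (d), (e)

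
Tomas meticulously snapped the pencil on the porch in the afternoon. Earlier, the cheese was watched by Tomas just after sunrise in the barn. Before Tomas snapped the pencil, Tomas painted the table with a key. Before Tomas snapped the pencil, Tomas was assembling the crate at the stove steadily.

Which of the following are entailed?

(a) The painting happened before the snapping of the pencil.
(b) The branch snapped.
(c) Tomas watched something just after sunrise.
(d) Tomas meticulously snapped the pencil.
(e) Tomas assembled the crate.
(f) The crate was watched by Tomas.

(a) Entailed — the narrative places the painting before the snapping.
(b) Not entailed — the pencil is what snapped, not the branch.
(c) Entailed — dropping 'in the barn' and generalizing the patient leaves a sub-description the original still satisfies.
(d) Entailed — this follows by dropping conjuncts from the snapping event's description.
(e) Not entailed — 'was assembling' is progressive on an accomplishment; it does not entail the completed 'assembled'.
(f) Not entailed — Tomas watched the cheese, not the crate; the crate belongs to the assembling event.

(a), (c), (d)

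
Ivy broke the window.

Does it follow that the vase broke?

no

Nothing is said about any vase; only the window is affected.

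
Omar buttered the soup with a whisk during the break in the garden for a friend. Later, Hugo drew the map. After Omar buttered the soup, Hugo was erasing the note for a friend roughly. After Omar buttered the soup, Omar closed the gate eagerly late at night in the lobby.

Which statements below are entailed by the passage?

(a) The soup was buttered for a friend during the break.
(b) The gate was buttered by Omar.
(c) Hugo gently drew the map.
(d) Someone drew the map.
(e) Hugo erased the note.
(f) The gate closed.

(a) Entailed — this follows by dropping conjuncts from the buttering event's description.
(b) Not entailed — Omar buttered the soup, not the gate; the gate belongs to the closing event.
(c) Not entailed — 'gently' adds information not in the original event.
(d) Entailed — the original entails any weakening of itself; this just generalizes the agent.
(e) Not entailed — 'was erasing' is progressive on an accomplishment; it does not entail the completed 'erased'.
(f) Entailed — 'Omar closed the gate' is causative; it entails the inchoative 'the gate closed'.

(a), (d), (f)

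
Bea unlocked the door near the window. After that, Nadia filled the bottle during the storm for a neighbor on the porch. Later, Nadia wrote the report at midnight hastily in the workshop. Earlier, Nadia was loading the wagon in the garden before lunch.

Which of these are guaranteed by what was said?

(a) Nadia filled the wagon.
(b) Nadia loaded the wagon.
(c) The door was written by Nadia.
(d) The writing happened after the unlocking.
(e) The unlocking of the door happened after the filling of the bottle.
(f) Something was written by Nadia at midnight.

(d), (f)

(a) Not entailed — Nadia filled the bottle, not the wagon; the wagon belongs to the loading event.
(b) Not entailed — 'was loading' is progressive on an accomplishment; it does not entail the completed 'loaded'.
(c) Not entailed — Nadia wrote the report, not the door; the door belongs to the unlocking event.
(d) Entailed — the narrative places the unlocking before the writing.
(e) Not entailed — the narrative places the unlocking before the filling, not after.
(f) Entailed — this follows by dropping conjuncts from the writing event's description.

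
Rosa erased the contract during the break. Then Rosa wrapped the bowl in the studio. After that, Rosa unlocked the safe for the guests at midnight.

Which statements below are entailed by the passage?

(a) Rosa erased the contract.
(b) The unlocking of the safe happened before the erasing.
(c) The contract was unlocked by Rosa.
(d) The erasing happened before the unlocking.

(a), (d)

(a) Entailed — every conjunct here is already in the original erasing event.
(b) Not entailed — the narrative places the erasing before the unlocking, not after.
(c) Not entailed — Rosa unlocked the safe, not the contract; the contract belongs to the erasing event.
(d) Entailed — the narrative places the erasing before the unlocking.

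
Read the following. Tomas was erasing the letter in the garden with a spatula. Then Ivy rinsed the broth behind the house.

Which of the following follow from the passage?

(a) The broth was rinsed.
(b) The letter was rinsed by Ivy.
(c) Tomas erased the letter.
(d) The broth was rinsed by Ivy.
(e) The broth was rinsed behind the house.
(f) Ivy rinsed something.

(a) Entailed — this follows by dropping conjuncts from the rinsing event's description.
(b) Not entailed — Ivy rinsed the broth, not the letter; the letter belongs to the erasing event.
(c) Not entailed — 'was erasing' is progressive on an accomplishment; it does not entail the completed 'erased'.
(d) Entailed — dropping 'behind the house' leaves a sub-description the original still satisfies.
(e) Entailed — this follows by dropping conjuncts from the rinsing event's description.
(f) Entailed — this follows by dropping conjuncts from the rinsing event's description.

(a), (d), (e), (f)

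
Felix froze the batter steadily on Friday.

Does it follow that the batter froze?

yes

'Felix froze the batter' is the causative; it entails the inchoative 'the batter froze'.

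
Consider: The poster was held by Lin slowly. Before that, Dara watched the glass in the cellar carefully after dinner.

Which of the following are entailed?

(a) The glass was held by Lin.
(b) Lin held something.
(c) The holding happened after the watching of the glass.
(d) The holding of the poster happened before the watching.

(b), (c)

(a) Not entailed — Lin held the poster, not the glass; the glass belongs to the watching event.
(b) Entailed — this follows by dropping conjuncts from the holding event's description.
(c) Entailed — the narrative places the watching before the holding.
(d) Not entailed — the narrative places the watching before the holding, not after.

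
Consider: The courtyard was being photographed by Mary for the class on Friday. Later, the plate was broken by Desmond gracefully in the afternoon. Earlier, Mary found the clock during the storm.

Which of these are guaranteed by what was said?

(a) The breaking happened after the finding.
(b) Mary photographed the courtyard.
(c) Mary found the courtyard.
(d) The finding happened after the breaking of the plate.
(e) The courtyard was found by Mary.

(a) Entailed — the narrative places the finding before the breaking.
(b) Not entailed — 'was photographing' is progressive on an accomplishment; it does not entail the completed 'photographed'.
(c) Not entailed — Mary found the clock, not the courtyard; the courtyard belongs to the photographing event.
(d) Not entailed — the narrative places the finding before the breaking, not after.
(e) Not entailed — Mary found the clock, not the courtyard; the courtyard belongs to the photographing event.

(a)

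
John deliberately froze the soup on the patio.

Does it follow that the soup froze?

yes

'John froze the soup' is the causative; it entails the inchoative 'the soup froze'.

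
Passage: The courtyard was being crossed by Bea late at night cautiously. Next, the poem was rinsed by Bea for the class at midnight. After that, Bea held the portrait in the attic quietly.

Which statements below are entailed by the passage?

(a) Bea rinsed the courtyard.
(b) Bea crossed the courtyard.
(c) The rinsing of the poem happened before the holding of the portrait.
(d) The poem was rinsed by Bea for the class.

(c), (d)

(a) Not entailed — Bea rinsed the poem, not the courtyard; the courtyard belongs to the crossing event.
(b) Not entailed — 'was crossing' is progressive on an accomplishment; it does not entail the completed 'crossed'.
(c) Entailed — the narrative places the rinsing before the holding.
(d) Entailed — this follows by dropping conjuncts from the rinsing event's description.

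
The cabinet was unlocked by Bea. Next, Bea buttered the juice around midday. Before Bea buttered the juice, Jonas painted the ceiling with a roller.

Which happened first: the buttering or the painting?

the painting

The connectives place the painting before the buttering.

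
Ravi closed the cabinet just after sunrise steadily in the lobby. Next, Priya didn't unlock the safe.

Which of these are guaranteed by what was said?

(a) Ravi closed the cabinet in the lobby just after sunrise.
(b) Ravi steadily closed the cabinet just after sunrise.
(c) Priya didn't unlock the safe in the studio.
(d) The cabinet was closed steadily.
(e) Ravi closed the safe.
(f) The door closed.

(a) Entailed — this follows by dropping conjuncts from the closing event's description.
(b) Entailed — every conjunct here is already in the original closing event.
(c) Entailed — under negation, adding a further restriction is entailed: if no such unlocking event occurred, none occurred in the studio either.
(d) Entailed — this follows by dropping conjuncts from the closing event's description.
(e) Not entailed — Ravi closed the cabinet, not the safe; the safe belongs to the unlocking event.
(f) Not entailed — the cabinet is what closed, not the door.

(a), (b), (c), (d)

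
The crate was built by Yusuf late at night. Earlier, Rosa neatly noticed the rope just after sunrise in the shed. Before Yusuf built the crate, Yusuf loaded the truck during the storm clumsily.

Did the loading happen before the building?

yes

The narrative orders the loading before the building.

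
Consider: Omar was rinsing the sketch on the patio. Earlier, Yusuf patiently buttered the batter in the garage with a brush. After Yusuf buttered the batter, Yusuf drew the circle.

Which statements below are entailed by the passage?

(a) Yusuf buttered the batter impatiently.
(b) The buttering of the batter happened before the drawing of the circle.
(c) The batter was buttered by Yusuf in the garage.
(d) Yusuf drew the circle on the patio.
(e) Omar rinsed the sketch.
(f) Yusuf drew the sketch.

(b), (c), (e)

(a) Not entailed — 'impatiently' adds a manner not in (and inconsistent with) the original.
(b) Entailed — the narrative places the buttering before the drawing.
(c) Entailed — the original entails any weakening of itself; this just drops 'patiently', 'with a brush'.
(d) Not entailed — 'on the patio' adds information not in the original event.
(e) Entailed — 'rinse' is an activity; 'was rinsing' entails that some rinsing happened, so 'rinsed' holds.
(f) Not entailed — Yusuf drew the circle, not the sketch; the sketch belongs to the rinsing event.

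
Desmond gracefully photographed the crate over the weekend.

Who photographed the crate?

'Desmond' marks the agent of the photographing event.

Desmond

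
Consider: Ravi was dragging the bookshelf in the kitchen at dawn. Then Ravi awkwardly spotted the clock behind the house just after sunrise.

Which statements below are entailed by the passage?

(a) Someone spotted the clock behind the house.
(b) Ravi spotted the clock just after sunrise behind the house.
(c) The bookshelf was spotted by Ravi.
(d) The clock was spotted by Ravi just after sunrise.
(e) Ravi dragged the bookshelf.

(a), (b), (d), (e)

(a) Entailed — dropping 'awkwardly', 'just after sunrise' and generalizing the agent leaves a sub-description the original still satisfies.
(b) Entailed — every conjunct here is already in the original spotting event.
(c) Not entailed — Ravi spotted the clock, not the bookshelf; the bookshelf belongs to the dragging event.
(d) Entailed — every conjunct here is already in the original spotting event.
(e) Entailed — 'drag' is an activity; 'was dragging' entails that some dragging happened, so 'dragged' holds.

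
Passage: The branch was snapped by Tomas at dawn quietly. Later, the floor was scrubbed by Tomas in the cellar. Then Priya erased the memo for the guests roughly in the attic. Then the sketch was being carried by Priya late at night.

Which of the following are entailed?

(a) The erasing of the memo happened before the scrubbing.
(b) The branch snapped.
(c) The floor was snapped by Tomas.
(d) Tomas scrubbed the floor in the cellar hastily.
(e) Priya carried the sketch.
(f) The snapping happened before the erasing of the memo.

(a) Not entailed — the narrative places the scrubbing before the erasing, not after.
(b) Entailed — 'Tomas snapped the branch' is causative; it entails the inchoative 'the branch snapped'.
(c) Not entailed — Tomas snapped the branch, not the floor; the floor belongs to the scrubbing event.
(d) Not entailed — 'hastily' adds information not in the original event.
(e) Entailed — 'carry' is an activity; 'was carrying' entails that some carrying happened, so 'carried' holds.
(f) Entailed — the narrative places the snapping before the erasing.

(b), (e), (f)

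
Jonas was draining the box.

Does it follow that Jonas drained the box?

'was draining' is progressive; for an accomplishment like 'drain the box', it doesn't entail completion.

no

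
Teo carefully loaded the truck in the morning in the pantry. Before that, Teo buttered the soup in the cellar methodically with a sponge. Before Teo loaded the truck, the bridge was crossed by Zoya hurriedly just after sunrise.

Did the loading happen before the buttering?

no

The narrative orders the buttering before the loading.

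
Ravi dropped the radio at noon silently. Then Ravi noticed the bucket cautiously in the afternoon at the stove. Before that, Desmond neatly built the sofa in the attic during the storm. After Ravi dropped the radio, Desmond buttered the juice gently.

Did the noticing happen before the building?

The narrative orders the building before the noticing.

no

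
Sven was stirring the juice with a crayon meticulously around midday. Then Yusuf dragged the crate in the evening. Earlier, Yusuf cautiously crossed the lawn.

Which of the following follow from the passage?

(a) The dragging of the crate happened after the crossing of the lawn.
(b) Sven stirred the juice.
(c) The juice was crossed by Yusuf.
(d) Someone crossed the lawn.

(a), (b), (d)

(a) Entailed — the narrative places the crossing before the dragging.
(b) Entailed — 'stir' is an activity; 'was stirring' entails that some stirring happened, so 'stirred' holds.
(c) Not entailed — Yusuf crossed the lawn, not the juice; the juice belongs to the stirring event.
(d) Entailed — dropping 'cautiously' and generalizing the agent leaves a sub-description the original still satisfies.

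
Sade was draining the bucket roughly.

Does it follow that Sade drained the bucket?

'was draining' is progressive; for an accomplishment like 'drain the bucket', it doesn't entail completion.

no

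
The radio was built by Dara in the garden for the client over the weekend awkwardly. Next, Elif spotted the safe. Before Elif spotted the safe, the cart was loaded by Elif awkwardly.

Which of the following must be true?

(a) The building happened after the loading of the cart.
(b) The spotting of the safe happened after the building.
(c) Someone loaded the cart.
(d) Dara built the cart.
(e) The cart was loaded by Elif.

(b), (c), (e)

(a) Not entailed — the narrative doesn't order the loading relative to the building.
(b) Entailed — the narrative places the building before the spotting.
(c) Entailed — every conjunct here is already in the original loading event.
(d) Not entailed — Dara built the radio, not the cart; the cart belongs to the loading event.
(e) Entailed — dropping 'awkwardly' leaves a sub-description the original still satisfies.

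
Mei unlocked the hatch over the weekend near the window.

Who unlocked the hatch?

'Mei' marks the agent of the unlocking event.

Mei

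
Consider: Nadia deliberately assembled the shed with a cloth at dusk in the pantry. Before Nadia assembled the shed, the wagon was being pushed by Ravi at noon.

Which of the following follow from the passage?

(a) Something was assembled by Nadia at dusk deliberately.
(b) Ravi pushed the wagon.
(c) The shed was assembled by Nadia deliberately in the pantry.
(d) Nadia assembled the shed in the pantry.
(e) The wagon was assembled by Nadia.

(a), (b), (c), (d)

(a) Entailed — the original entails any weakening of itself; this just drops 'in the pantry', 'with a cloth' and generalizes the patient.
(b) Entailed — 'push' is an activity; 'was pushing' entails that some pushing happened, so 'pushed' holds.
(c) Entailed — dropping 'at dusk', 'with a cloth' leaves a sub-description the original still satisfies.
(d) Entailed — the original entails any weakening of itself; this just drops 'deliberately', 'at dusk', 'with a cloth'.
(e) Not entailed — Nadia assembled the shed, not the wagon; the wagon belongs to the pushing event.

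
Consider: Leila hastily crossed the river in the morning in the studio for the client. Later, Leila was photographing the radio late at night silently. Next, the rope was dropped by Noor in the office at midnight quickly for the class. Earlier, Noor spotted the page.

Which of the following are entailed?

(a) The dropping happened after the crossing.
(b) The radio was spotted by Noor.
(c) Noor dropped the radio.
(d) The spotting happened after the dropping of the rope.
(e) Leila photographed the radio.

(a) Entailed — the narrative places the crossing before the dropping.
(b) Not entailed — Noor spotted the page, not the radio; the radio belongs to the photographing event.
(c) Not entailed — Noor dropped the rope, not the radio; the radio belongs to the photographing event.
(d) Not entailed — the narrative places the spotting before the dropping, not after.
(e) Not entailed — 'was photographing' is progressive on an accomplishment; it does not entail the completed 'photographed'.

(a)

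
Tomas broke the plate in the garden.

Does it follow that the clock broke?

no

Nothing is said about any clock; only the plate is affected.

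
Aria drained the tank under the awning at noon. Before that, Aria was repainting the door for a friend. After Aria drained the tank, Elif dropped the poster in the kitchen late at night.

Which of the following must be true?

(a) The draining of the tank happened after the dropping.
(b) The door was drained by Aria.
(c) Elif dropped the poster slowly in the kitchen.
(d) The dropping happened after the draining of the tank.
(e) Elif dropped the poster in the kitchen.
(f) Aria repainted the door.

(d), (e)

(a) Not entailed — the narrative places the draining before the dropping, not after.
(b) Not entailed — Aria drained the tank, not the door; the door belongs to the repainting event.
(c) Not entailed — 'slowly' adds information not in the original event.
(d) Entailed — the narrative places the draining before the dropping.
(e) Entailed — dropping 'late at night' leaves a sub-description the original still satisfies.
(f) Not entailed — 'was repainting' is progressive on an accomplishment; it does not entail the completed 'repainted'.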